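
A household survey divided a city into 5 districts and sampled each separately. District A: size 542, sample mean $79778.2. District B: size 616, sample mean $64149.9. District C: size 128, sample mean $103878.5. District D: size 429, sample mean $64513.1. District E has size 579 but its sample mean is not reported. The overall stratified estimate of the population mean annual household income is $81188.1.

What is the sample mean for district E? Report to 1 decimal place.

107973.8

N = 542 + 616 + 128 + 429 + 579 = 2294.
Overall total = μ·N = 81188.1·2294 = 186245501.4.
Subtract the known strata: 542·79778.2 + 616·64149.9 + 128·103878.5 + 429·64513.1 = 123728690.7.
Remaining total for district E: 186245501.4 − 123728690.7 = 62516810.7.
Divide by its size: 62516810.7 / 579 = 107973.766... → 107973.8.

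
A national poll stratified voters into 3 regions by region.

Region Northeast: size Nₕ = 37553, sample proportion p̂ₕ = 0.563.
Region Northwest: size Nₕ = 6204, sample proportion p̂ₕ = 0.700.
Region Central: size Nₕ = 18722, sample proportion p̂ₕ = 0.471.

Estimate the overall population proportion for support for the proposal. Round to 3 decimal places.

0.549

Wₕ = Nₕ/N with N = 62479: 0.6010, 0.0993, 0.2997.
p̂_st = 0.6010·0.563 + 0.0993·0.700 + 0.2997·0.471 ≈ 0.54904... → 0.549.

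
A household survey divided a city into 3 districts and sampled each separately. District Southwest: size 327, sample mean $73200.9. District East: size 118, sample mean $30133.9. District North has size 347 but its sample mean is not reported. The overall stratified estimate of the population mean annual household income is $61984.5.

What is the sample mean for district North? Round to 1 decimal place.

62245.6

Σ Nₕx̄ₕ = N·μ, so 347·x̄_North = 792·61984.5 − (327·73200.9 + 118·30133.9).
= 49091724 − 27492494.5 = 21599229.5.
x̄_North = 21599229.5 / 347 = 62245.618... → 62245.6.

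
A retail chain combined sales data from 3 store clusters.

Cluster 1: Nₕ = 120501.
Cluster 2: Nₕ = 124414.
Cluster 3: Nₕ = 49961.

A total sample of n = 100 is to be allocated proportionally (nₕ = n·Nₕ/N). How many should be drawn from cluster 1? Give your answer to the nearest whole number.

41

Share of cluster 1 = 120501/294876 = 0.40865.
Allocate 100 × 0.40865 = 40.865... → 41.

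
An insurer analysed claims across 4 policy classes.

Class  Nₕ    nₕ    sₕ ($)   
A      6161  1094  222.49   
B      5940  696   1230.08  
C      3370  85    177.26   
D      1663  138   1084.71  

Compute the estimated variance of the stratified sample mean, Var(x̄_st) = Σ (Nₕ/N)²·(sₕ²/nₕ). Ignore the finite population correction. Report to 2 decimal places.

N = 17134; Wₕ = Nₕ/N.
class A: (6161/17134)²·222.49²/1094 = 5.85044
class B: (5940/17134)²·1230.08²/696 = 261.28401
class C: (3370/17134)²·177.26²/85 = 14.30029
class D: (1663/17134)²·1084.71²/138 = 80.31842
Sum = 361.75317 → 361.75.

361.75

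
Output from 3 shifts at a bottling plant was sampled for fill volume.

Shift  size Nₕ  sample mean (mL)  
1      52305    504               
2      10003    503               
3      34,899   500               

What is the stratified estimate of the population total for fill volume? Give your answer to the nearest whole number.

48842729

Population total = Σ Nₕ·x̄ₕ (each stratum's size times its mean).
52305·504 + 10003·503 + 34899·500 = 26361720 + 5031509 + 17449500 = 48842729.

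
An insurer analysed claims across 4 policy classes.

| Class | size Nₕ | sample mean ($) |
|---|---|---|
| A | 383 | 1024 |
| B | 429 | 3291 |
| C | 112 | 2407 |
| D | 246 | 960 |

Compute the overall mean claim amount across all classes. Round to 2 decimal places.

1974.17

N = 383 + 429 + 112 + 246 = 1170.
Weight each subgroup mean by Nₕ/N and sum.
Σ Nₕx̄ₕ = 383·1024 + 429·3291 + 112·2407 + 246·960 = 392192 + 1411839 + 269584 + 236160 = 2309775.
Divide by N: 2309775 / 1170 = 1974.1667... → 1974.17.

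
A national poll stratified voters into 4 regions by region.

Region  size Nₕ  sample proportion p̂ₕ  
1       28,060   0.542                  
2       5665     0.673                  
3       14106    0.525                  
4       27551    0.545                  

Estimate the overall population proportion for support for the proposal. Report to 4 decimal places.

Wₕ = Nₕ/N with N = 75382: 0.3722, 0.0752, 0.1871, 0.3655.
p̂_st = 0.3722·0.542 + 0.0752·0.673 + 0.1871·0.525 + 0.3655·0.545 ≈ 0.549760... → 0.5498.

0.5498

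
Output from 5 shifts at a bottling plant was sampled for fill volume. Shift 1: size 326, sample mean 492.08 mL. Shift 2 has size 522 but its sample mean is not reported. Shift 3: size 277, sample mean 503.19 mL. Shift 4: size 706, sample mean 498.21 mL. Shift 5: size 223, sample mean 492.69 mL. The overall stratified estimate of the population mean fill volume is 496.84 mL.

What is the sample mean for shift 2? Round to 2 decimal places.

N = 326 + 522 + 277 + 706 + 223 = 2054.
Overall total = μ·N = 496.84·2054 = 1020509.36.
Subtract the known strata: 326·492.08 + 277·503.19 + 706·498.21 + 223·492.69 = 761407.84.
Remaining total for shift 2: 1020509.36 − 761407.84 = 259101.52.
Divide by its size: 259101.52 / 522 = 496.3631... → 496.36.

496.36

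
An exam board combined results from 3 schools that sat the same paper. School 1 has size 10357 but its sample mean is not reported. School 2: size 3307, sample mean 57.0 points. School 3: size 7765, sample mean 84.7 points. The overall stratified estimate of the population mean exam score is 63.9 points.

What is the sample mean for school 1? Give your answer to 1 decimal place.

N = 10357 + 3307 + 7765 = 21429.
Overall total = μ·N = 63.9·21429 = 1369313.1.
Subtract the known strata: 3307·57.0 + 7765·84.7 = 846194.5.
Remaining total for school 1: 1369313.1 − 846194.5 = 523118.6.
Divide by its size: 523118.6 / 10357 = 50.509... → 50.5.

50.5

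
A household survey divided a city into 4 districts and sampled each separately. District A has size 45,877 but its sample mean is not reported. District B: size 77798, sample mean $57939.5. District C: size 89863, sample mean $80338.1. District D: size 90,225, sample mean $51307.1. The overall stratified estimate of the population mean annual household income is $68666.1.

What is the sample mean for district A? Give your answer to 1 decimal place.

98132.8

N = 45877 + 77798 + 89863 + 90225 = 303763.
Overall total = μ·N = 68666.1·303763 = 20858220534.3.
Subtract the known strata: 77798·57939.5 + 89863·80338.1 + 90225·51307.1 = 16356182998.8.
Remaining total for district A: 20858220534.3 − 16356182998.8 = 4502037535.5.
Divide by its size: 4502037535.5 / 45877 = 98132.780... → 98132.8.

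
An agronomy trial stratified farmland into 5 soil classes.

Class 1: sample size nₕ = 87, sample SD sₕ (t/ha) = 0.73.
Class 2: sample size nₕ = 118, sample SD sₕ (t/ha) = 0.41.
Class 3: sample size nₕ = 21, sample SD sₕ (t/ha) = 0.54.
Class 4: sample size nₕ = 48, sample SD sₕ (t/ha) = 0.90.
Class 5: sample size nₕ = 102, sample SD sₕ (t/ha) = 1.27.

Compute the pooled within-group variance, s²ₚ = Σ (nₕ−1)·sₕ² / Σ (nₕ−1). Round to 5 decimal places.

0.73397

1: (87−1)·0.73² = 86·0.5329 = 45.8294
2: (118−1)·0.41² = 117·0.1681 = 19.6677
3: (21−1)·0.54² = 20·0.2916 = 5.832
4: (48−1)·0.90² = 47·0.81 = 38.07
5: (102−1)·1.27² = 101·1.6129 = 162.9029
Numerator = 272.302; denominator = Σ(nₕ−1) = 371.
s²ₚ = 272.302/371 = 0.7339677... → 0.73397.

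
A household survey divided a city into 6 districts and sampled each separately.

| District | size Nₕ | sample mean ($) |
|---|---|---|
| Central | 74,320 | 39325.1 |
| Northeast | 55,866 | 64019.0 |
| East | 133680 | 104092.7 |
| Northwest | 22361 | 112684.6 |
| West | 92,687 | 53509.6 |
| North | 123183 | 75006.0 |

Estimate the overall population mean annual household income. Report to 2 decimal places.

N = 502097; weights Wₕ = Nₕ/N = (0.1480, 0.1113, 0.2662, 0.0445, 0.1846, 0.2453).
x̄_st = Σ Wₕ·x̄ₕ = 0.1480·39325.1 + 0.1113·64019.0 + 0.2662·104092.7 + 0.0445·112684.6 + 0.1846·53509.6 + 0.2453·75006.0 ≈ 73956.0040...
→ 73956.00.

73956.00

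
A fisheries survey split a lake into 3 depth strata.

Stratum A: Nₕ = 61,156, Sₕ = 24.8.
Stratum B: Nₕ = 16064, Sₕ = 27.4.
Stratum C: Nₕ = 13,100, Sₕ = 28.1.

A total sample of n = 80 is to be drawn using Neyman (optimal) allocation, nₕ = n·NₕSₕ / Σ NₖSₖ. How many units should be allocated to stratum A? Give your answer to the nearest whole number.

A: NₕSₕ = 61156·24.8 = 1516668.8
B: NₕSₕ = 16064·27.4 = 440153.6
C: NₕSₕ = 13100·28.1 = 368110
Σ NₕSₕ = 2324932.4.
n_A = 80·1516668.8/2324932.4 = 52.188... → 52.

52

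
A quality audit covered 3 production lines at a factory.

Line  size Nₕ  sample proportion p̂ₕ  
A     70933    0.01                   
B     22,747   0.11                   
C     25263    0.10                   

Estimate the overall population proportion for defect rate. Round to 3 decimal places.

Wₕ = Nₕ/N with N = 118943: 0.5964, 0.1912, 0.2124.
p̂_st = 0.5964·0.01 + 0.1912·0.11 + 0.2124·0.10 ≈ 0.04824... → 0.048.

0.048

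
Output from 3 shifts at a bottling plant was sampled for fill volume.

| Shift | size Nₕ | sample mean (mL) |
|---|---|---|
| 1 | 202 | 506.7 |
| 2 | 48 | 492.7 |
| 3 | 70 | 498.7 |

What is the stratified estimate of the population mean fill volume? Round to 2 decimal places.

502.85

N = 320; weights Wₕ = Nₕ/N = (0.6313, 0.1500, 0.2188).
x̄_st = Σ Wₕ·x̄ₕ = 0.6313·506.7 + 0.1500·492.7 + 0.2188·498.7 ≈ 502.85
→ 502.85.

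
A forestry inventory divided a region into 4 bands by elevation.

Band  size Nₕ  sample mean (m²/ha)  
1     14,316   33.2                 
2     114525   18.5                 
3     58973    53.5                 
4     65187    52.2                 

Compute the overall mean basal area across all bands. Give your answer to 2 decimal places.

36.17

N = 14316 + 114525 + 58973 + 65187 = 253001.
Weight each subgroup mean by Nₕ/N and sum.
Σ Nₕx̄ₕ = 14316·33.2 + 114525·18.5 + 58973·53.5 + 65187·52.2 = 475291.2 + 2118712.5 + 3155055.5 + 3402761.4 = 9151820.6.
Divide by N: 9151820.6 / 253001 = 36.1731... → 36.17.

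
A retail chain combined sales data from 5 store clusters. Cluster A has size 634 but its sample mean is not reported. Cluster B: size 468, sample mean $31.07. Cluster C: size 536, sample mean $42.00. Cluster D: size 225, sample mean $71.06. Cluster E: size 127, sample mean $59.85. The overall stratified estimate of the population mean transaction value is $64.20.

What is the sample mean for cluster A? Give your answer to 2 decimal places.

105.86

N = 634 + 468 + 536 + 225 + 127 = 1990.
Overall total = μ·N = 64.20·1990 = 127758.
Subtract the known strata: 468·31.07 + 536·42.00 + 225·71.06 + 127·59.85 = 60642.21.
Remaining total for cluster A: 127758 − 60642.21 = 67115.79.
Divide by its size: 67115.79 / 634 = 105.8609... → 105.86.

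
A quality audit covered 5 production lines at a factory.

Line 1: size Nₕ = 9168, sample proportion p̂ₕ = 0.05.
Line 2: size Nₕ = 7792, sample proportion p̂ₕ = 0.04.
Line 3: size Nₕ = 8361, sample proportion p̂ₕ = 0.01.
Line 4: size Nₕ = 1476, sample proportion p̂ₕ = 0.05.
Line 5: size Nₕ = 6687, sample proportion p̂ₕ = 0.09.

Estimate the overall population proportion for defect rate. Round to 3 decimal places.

N = 9168 + 7792 + 8361 + 1476 + 6687 = 33484.
Overall proportion = Σ (Nₕ/N)·p̂ₕ.
Σ Nₕp̂ₕ = 458.4 + 311.68 + 83.61 + 73.8 + 601.83 = 1529.32.
1529.32 / 33484 = 0.04567... → 0.046.

0.046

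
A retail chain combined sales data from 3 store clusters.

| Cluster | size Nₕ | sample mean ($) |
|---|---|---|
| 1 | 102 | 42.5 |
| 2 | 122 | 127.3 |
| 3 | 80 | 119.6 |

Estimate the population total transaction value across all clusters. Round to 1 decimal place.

29433.6

1: 102·42.5 = 4335
2: 122·127.3 = 15530.6
3: 80·119.6 = 9568
τ̂ = Σ Nₕx̄ₕ = 29433.6.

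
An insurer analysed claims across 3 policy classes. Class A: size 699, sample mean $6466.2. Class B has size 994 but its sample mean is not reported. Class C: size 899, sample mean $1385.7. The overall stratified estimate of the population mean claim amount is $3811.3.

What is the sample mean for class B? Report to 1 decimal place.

4138.1

N = 699 + 994 + 899 = 2592.
Overall total = μ·N = 3811.3·2592 = 9878889.6.
Subtract the known strata: 699·6466.2 + 899·1385.7 = 5765618.1.
Remaining total for class B: 9878889.6 − 5765618.1 = 4113271.5.
Divide by its size: 4113271.5 / 994 = 4138.100... → 4138.1.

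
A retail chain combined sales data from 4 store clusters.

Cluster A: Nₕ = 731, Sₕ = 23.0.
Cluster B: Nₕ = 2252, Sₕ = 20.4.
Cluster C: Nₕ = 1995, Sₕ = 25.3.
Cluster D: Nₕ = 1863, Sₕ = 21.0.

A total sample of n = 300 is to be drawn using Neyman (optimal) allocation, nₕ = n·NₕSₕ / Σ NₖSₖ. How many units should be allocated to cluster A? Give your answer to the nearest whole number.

33

Σ NₕSₕ = 731·23.0 + 2252·20.4 + 1995·25.3 + 1863·21.0 = 152350.3.
Share for A: 16813/152350.3 = 0.11036.
n_A = 300 × 0.11036 = 33.107... → 33.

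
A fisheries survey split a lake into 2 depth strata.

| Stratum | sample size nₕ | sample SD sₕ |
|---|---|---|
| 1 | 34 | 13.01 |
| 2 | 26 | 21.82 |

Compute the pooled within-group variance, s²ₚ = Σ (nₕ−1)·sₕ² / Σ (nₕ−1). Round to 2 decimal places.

301.52

1: (34−1)·13.01² = 33·169.2601 = 5585.5833
2: (26−1)·21.82² = 25·476.1124 = 11902.81
Numerator = 17488.3933; denominator = Σ(nₕ−1) = 58.
s²ₚ = 17488.3933/58 = 301.5240... → 301.52.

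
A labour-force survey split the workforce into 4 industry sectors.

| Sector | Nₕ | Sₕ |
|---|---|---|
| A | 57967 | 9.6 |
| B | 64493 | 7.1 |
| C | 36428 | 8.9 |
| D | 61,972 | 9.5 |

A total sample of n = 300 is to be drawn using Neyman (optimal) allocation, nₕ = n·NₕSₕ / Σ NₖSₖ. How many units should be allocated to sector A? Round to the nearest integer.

87

A: NₕSₕ = 57967·9.6 = 556483.2
B: NₕSₕ = 64493·7.1 = 457900.3
C: NₕSₕ = 36428·8.9 = 324209.2
D: NₕSₕ = 61972·9.5 = 588734
Σ NₕSₕ = 1927326.7.
n_A = 300·556483.2/1927326.7 = 86.620... → 87.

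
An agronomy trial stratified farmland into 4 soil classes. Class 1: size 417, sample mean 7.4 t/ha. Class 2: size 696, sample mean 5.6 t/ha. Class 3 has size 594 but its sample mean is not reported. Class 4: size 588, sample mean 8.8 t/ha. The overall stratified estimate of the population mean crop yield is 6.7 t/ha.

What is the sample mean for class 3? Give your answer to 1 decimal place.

N = 417 + 696 + 594 + 588 = 2295.
Overall total = μ·N = 6.7·2295 = 15376.5.
Subtract the known strata: 417·7.4 + 696·5.6 + 588·8.8 = 12157.8.
Remaining total for class 3: 15376.5 − 12157.8 = 3218.7.
Divide by its size: 3218.7 / 594 = 5.419... → 5.4.

5.4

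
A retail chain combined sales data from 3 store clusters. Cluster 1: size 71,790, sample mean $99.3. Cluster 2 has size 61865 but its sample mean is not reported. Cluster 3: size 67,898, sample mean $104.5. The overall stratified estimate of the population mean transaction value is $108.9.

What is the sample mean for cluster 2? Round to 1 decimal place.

N = 71790 + 61865 + 67898 = 201553.
Overall total = μ·N = 108.9·201553 = 21949121.7.
Subtract the known strata: 71790·99.3 + 67898·104.5 = 14224088.
Remaining total for cluster 2: 21949121.7 − 14224088 = 7725033.7.
Divide by its size: 7725033.7 / 61865 = 124.869... → 124.9.

124.9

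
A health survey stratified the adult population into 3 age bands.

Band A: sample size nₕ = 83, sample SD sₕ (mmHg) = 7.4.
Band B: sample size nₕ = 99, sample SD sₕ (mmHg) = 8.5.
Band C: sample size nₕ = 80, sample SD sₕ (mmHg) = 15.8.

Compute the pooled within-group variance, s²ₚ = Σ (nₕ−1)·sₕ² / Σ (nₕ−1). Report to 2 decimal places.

Degrees of freedom: 82 + 98 + 79 = 259.
Σ(nₕ−1)sₕ² = 82·54.76 + 98·72.25 + 79·249.64 = 31292.38.
s²ₚ = 31292.38 / 259 = 120.82 → 120.82.

120.82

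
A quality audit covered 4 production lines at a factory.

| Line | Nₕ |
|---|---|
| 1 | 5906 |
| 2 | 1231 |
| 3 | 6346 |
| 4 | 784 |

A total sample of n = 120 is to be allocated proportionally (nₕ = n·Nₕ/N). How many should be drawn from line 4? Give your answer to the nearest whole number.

N = 5906 + 1231 + 6346 + 784 = 14267.
n_4 = 120·784/14267 = 6.594... → 7.

7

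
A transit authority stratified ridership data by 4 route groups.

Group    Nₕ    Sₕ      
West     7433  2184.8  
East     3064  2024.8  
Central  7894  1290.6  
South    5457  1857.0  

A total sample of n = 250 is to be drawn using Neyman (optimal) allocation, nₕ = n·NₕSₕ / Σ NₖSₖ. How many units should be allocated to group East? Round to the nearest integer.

36

West: NₕSₕ = 7433·2184.8 = 16239618.4
East: NₕSₕ = 3064·2024.8 = 6203987.2
Central: NₕSₕ = 7894·1290.6 = 10187996.4
South: NₕSₕ = 5457·1857.0 = 10133649
Σ NₕSₕ = 42765251.
n_East = 250·6203987.2/42765251 = 36.268... → 36.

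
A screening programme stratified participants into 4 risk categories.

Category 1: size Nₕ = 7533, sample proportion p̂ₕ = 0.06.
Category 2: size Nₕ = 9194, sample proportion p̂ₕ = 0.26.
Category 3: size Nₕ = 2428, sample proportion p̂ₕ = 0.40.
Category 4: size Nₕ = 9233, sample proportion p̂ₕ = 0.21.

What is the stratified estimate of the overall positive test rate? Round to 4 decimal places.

0.2026

N = 7533 + 9194 + 2428 + 9233 = 28388.
Overall proportion = Σ (Nₕ/N)·p̂ₕ.
Σ Nₕp̂ₕ = 451.98 + 2390.44 + 971.2 + 1938.93 = 5752.55.
5752.55 / 28388 = 0.202640... → 0.2026.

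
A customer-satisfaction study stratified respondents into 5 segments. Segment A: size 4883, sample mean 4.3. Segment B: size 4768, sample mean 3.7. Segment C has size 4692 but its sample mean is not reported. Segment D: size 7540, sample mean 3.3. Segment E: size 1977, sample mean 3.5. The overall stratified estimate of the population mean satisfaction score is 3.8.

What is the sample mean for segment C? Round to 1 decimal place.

4.3

N = 4883 + 4768 + 4692 + 7540 + 1977 = 23860.
Overall total = μ·N = 3.8·23860 = 90668.
Subtract the known strata: 4883·4.3 + 4768·3.7 + 7540·3.3 + 1977·3.5 = 70440.
Remaining total for segment C: 90668 − 70440 = 20228.
Divide by its size: 20228 / 4692 = 4.311... → 4.3.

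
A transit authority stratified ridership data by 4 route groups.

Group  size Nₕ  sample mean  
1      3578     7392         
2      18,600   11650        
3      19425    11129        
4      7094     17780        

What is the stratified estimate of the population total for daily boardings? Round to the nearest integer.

585450721

1: 3578·7392 = 26448576
2: 18600·11650 = 216690000
3: 19425·11129 = 216180825
4: 7094·17780 = 126131320
τ̂ = Σ Nₕx̄ₕ = 585450721.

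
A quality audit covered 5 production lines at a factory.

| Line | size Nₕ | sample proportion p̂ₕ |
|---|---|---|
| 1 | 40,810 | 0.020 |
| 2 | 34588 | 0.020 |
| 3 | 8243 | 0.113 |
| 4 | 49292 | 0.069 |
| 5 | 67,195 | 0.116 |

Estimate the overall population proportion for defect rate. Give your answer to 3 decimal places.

Wₕ = Nₕ/N with N = 200128: 0.2039, 0.1728, 0.0412, 0.2463, 0.3358.
p̂_st = 0.2039·0.020 + 0.1728·0.020 + 0.0412·0.113 + 0.2463·0.069 + 0.3358·0.116 ≈ 0.06813... → 0.068.

0.068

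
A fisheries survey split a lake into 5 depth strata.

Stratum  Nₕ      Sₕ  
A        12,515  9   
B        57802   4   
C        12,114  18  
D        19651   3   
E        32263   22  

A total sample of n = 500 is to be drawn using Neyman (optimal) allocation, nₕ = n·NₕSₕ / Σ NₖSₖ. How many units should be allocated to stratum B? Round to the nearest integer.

87

Σ NₕSₕ = 12515·9 + 57802·4 + 12114·18 + 19651·3 + 32263·22 = 1330634.
Share for B: 231208/1330634 = 0.17376.
n_B = 500 × 0.17376 = 86.879... → 87.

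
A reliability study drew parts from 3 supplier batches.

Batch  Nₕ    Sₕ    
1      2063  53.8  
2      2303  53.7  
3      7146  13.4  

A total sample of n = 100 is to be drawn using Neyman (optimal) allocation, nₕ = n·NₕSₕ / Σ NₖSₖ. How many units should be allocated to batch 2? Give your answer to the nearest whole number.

Σ NₕSₕ = 2063·53.8 + 2303·53.7 + 7146·13.4 = 330416.9.
Share for 2: 123671.1/330416.9 = 0.37429.
n_2 = 100 × 0.37429 = 37.429... → 37.

37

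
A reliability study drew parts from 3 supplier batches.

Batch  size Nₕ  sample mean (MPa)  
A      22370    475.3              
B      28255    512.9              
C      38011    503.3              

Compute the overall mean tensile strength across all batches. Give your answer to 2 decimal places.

499.29

x̄_st = (Σ Nₕx̄ₕ) / (Σ Nₕ) = (22370·475.3 + 28255·512.9 + 38011·503.3) / 88636
= 44255386.8 / 88636 = 499.2936... → 499.29.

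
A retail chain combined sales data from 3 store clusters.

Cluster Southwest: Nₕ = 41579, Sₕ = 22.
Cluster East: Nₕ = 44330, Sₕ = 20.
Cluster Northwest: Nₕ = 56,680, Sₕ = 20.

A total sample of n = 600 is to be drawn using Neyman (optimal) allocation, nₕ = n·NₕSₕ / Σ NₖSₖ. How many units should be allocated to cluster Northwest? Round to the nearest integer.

Southwest: NₕSₕ = 41579·22 = 914738
East: NₕSₕ = 44330·20 = 886600
Northwest: NₕSₕ = 56680·20 = 1133600
Σ NₕSₕ = 2934938.
n_Northwest = 600·1133600/2934938 = 231.746... → 232.

232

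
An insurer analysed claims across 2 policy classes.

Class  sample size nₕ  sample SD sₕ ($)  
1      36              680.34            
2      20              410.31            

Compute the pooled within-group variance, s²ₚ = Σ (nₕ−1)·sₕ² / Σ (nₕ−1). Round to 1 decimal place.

1: (36−1)·680.34² = 35·462862.5156 = 16200188.046
2: (20−1)·410.31² = 19·168354.2961 = 3198731.6259
Numerator = 19398919.6719; denominator = Σ(nₕ−1) = 54.
s²ₚ = 19398919.6719/54 = 359239.253... → 359239.3.

359239.3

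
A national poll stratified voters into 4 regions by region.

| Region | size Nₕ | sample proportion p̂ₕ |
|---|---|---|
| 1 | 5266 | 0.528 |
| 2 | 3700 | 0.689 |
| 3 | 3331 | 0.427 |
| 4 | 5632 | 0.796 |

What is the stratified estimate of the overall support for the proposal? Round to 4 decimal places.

0.6266

Wₕ = Nₕ/N with N = 17929: 0.2937, 0.2064, 0.1858, 0.3141.
p̂_st = 0.2937·0.528 + 0.2064·0.689 + 0.1858·0.427 + 0.3141·0.796 ≈ 0.626647... → 0.6266.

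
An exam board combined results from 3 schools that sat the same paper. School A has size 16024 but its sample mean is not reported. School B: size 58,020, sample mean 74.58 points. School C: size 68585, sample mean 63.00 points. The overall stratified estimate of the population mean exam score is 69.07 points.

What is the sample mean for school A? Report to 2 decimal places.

75.10

N = 16024 + 58020 + 68585 = 142629.
Overall total = μ·N = 69.07·142629 = 9851385.03.
Subtract the known strata: 58020·74.58 + 68585·63.00 = 8647986.6.
Remaining total for school A: 9851385.03 − 8647986.6 = 1203398.43.
Divide by its size: 1203398.43 / 16024 = 75.0998... → 75.10.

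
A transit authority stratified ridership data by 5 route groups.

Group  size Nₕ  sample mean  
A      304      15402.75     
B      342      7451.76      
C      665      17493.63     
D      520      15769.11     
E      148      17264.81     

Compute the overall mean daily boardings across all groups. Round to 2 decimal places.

N = 304 + 342 + 665 + 520 + 148 = 1979.
Overall mean = Σ (Nₕ/N)·x̄ₕ — weight by population share, not a simple average.
Σ Nₕx̄ₕ = 304·15402.75 + 342·7451.76 + 665·17493.63 + 520·15769.11 + 148·17264.81 = 4682436 + 2548501.92 + 11633263.95 + 8199937.2 + 2555191.88 = 29619330.95.
Divide by N: 29619330.95 / 1979 = 14966.8171... → 14966.82.

14966.82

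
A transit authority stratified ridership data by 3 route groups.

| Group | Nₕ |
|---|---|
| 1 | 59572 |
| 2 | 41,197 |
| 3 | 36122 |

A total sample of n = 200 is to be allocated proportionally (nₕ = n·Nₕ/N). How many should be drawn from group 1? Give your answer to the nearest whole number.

Share of group 1 = 59572/136891 = 0.43518.
Allocate 200 × 0.43518 = 87.036... → 87.

87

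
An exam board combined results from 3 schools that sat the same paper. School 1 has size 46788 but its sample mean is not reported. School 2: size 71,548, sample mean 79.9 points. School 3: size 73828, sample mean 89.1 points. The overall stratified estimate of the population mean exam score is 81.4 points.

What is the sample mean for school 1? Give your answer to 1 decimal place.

N = 46788 + 71548 + 73828 = 192164.
Overall total = μ·N = 81.4·192164 = 15642149.6.
Subtract the known strata: 71548·79.9 + 73828·89.1 = 12294760.
Remaining total for school 1: 15642149.6 − 12294760 = 3347389.6.
Divide by its size: 3347389.6 / 46788 = 71.544... → 71.5.

71.5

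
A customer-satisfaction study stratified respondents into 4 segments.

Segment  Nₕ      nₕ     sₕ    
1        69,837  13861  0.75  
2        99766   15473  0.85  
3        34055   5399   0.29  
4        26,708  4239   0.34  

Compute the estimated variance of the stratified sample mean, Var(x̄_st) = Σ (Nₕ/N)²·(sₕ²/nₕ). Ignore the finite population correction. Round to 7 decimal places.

N = 230366; Wₕ = Nₕ/N.
segment 1: (69837/230366)²·0.75²/13861 = 0.0000037296
segment 2: (99766/230366)²·0.85²/15473 = 0.0000087577
segment 3: (34055/230366)²·0.29²/5399 = 0.0000003404
segment 4: (26708/230366)²·0.34²/4239 = 0.0000003666
Sum = 0.0000131943 → 0.0000132.

0.0000132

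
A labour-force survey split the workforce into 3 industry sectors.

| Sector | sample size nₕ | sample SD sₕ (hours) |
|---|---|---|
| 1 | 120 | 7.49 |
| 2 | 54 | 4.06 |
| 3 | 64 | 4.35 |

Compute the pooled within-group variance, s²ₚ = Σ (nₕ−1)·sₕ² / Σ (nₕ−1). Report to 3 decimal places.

37.199

Degrees of freedom: 119 + 53 + 63 = 235.
Σ(nₕ−1)sₕ² = 119·56.1001 + 53·16.4836 + 63·18.9225 = 8741.6602.
s²ₚ = 8741.6602 / 235 = 37.19855... → 37.199.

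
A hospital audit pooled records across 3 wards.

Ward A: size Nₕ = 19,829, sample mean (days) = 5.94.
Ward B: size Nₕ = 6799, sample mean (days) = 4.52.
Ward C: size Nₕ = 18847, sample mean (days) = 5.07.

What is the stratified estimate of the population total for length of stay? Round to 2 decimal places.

244070.03

A: 19829·5.94 = 117784.26
B: 6799·4.52 = 30731.48
C: 18847·5.07 = 95554.29
τ̂ = Σ Nₕx̄ₕ = 244070.03.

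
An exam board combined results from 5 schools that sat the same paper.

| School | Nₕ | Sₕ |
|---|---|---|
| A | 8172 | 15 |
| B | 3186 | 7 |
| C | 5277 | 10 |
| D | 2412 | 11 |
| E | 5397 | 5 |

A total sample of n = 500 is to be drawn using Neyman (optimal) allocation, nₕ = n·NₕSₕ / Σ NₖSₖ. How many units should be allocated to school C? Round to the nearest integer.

A: NₕSₕ = 8172·15 = 122580
B: NₕSₕ = 3186·7 = 22302
C: NₕSₕ = 5277·10 = 52770
D: NₕSₕ = 2412·11 = 26532
E: NₕSₕ = 5397·5 = 26985
Σ NₕSₕ = 251169.
n_C = 500·52770/251169 = 105.049... → 105.

105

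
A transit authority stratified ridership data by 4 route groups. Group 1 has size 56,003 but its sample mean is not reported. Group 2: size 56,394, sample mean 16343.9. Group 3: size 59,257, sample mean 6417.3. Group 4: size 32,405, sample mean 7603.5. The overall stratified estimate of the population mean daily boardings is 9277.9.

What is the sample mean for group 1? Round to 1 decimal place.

Σ Nₕx̄ₕ = N·μ, so 56003·x̄_1 = 204059·9277.9 − (56394·16343.9 + 59257·6417.3 + 32405·7603.5).
= 1893238996.1 − 1548359260.2 = 344879735.9.
x̄_1 = 344879735.9 / 56003 = 6158.237... → 6158.2.

6158.2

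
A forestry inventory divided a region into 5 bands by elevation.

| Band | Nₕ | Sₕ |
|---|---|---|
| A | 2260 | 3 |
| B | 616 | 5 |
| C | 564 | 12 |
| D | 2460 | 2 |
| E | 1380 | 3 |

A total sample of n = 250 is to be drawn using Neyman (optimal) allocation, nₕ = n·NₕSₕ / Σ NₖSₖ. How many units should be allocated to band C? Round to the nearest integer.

66

A: NₕSₕ = 2260·3 = 6780
B: NₕSₕ = 616·5 = 3080
C: NₕSₕ = 564·12 = 6768
D: NₕSₕ = 2460·2 = 4920
E: NₕSₕ = 1380·3 = 4140
Σ NₕSₕ = 25688.
n_C = 250·6768/25688 = 65.867... → 66.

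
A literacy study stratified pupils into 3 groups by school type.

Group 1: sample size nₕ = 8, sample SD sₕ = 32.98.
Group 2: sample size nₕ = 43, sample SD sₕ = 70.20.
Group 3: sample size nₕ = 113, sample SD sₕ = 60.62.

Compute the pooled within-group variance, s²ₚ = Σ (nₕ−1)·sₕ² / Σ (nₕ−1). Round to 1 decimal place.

1: (8−1)·32.98² = 7·1087.6804 = 7613.7628
2: (43−1)·70.20² = 42·4928.04 = 206977.68
3: (113−1)·60.62² = 112·3674.7844 = 411575.8528
Numerator = 626167.2956; denominator = Σ(nₕ−1) = 161.
s²ₚ = 626167.2956/161 = 3889.238... → 3889.2.

3889.2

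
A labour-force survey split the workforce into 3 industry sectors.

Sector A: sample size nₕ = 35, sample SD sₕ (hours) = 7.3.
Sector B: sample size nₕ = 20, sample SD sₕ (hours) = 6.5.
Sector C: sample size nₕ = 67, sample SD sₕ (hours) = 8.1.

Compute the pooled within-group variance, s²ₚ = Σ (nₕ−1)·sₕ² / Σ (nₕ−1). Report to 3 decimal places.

Degrees of freedom: 34 + 19 + 66 = 119.
Σ(nₕ−1)sₕ² = 34·53.29 + 19·42.25 + 66·65.61 = 6944.87.
s²ₚ = 6944.87 / 119 = 58.36025... → 58.360.

58.360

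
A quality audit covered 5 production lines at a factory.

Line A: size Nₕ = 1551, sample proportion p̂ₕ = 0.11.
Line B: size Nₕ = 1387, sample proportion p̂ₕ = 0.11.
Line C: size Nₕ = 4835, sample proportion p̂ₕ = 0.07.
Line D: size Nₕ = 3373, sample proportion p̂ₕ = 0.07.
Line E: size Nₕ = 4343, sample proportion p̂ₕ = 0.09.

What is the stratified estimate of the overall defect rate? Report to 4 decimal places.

N = 1551 + 1387 + 4835 + 3373 + 4343 = 15489.
Overall proportion = Σ (Nₕ/N)·p̂ₕ.
Σ Nₕp̂ₕ = 170.61 + 152.57 + 338.45 + 236.11 + 390.87 = 1288.61.
1288.61 / 15489 = 0.083195... → 0.0832.

0.0832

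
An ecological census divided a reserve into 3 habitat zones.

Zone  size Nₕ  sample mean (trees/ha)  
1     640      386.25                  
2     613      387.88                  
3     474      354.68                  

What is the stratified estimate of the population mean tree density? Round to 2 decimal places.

N = 640 + 613 + 474 = 1727.
The stratified mean weights each stratum mean by its population share Nₕ/N.
Σ Nₕx̄ₕ = 640·386.25 + 613·387.88 + 474·354.68 = 247200 + 237770.44 + 168118.32 = 653088.76.
Divide by N: 653088.76 / 1727 = 378.1637... → 378.16.

378.16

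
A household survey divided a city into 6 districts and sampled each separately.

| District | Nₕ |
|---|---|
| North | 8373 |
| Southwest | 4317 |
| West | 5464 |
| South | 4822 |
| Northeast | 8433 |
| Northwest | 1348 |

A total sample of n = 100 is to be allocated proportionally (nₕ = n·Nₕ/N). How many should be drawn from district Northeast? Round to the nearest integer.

N = 8373 + 4317 + 5464 + 4822 + 8433 + 1348 = 32757.
n_Northeast = 100·8433/32757 = 25.744... → 26.

26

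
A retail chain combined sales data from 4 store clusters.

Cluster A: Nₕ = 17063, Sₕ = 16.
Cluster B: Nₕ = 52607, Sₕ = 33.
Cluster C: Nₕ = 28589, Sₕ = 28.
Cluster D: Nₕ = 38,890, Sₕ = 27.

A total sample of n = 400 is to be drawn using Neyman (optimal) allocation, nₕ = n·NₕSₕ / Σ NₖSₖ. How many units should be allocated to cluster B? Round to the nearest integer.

180

Σ NₕSₕ = 17063·16 + 52607·33 + 28589·28 + 38890·27 = 3859561.
Share for B: 1736031/3859561 = 0.44980.
n_B = 400 × 0.44980 = 179.920... → 180.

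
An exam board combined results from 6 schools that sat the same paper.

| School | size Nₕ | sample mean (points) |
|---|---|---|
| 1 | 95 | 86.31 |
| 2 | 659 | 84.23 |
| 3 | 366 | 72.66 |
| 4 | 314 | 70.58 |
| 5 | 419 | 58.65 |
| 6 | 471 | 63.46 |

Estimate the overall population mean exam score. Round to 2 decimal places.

71.83

x̄_st = (Σ Nₕx̄ₕ) / (Σ Nₕ) = (95·86.31 + 659·84.23 + 366·72.66 + 314·70.58 + 419·58.65 + 471·63.46) / 2324
= 166926.71 / 2324 = 71.8273... → 71.83.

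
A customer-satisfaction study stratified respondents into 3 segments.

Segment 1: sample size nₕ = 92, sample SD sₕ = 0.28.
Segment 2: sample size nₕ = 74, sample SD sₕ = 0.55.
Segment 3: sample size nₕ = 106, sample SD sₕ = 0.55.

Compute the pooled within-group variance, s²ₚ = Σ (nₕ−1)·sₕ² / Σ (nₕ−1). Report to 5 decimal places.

0.22669

1: (92−1)·0.28² = 91·0.0784 = 7.1344
2: (74−1)·0.55² = 73·0.3025 = 22.0825
3: (106−1)·0.55² = 105·0.3025 = 31.7625
Numerator = 60.9794; denominator = Σ(nₕ−1) = 269.
s²ₚ = 60.9794/269 = 0.2266892... → 0.22669.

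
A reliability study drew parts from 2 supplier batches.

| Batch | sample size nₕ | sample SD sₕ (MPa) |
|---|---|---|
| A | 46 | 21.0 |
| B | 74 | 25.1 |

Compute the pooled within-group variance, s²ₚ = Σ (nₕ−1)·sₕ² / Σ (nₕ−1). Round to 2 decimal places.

557.93

Degrees of freedom: 45 + 73 = 118.
Σ(nₕ−1)sₕ² = 45·441 + 73·630.01 = 65835.73.
s²ₚ = 65835.73 / 118 = 557.9299... → 557.93.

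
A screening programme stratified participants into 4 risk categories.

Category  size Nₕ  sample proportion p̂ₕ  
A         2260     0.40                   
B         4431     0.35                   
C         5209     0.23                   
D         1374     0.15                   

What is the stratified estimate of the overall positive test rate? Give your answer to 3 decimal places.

Wₕ = Nₕ/N with N = 13274: 0.1703, 0.3338, 0.3924, 0.1035.
p̂_st = 0.1703·0.40 + 0.3338·0.35 + 0.3924·0.23 + 0.1035·0.15 ≈ 0.29072... → 0.291.

0.291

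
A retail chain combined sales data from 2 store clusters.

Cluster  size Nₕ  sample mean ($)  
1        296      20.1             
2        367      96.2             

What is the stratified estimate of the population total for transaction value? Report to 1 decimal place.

1: 296·20.1 = 5949.6
2: 367·96.2 = 35305.4
τ̂ = Σ Nₕx̄ₕ = 41255.0.

41255.0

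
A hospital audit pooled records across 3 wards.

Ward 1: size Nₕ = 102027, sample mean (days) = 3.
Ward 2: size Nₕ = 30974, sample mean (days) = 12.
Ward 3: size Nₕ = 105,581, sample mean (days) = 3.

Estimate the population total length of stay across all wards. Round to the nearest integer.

994512

1: 102027·3 = 306081
2: 30974·12 = 371688
3: 105581·3 = 316743
τ̂ = Σ Nₕx̄ₕ = 994512.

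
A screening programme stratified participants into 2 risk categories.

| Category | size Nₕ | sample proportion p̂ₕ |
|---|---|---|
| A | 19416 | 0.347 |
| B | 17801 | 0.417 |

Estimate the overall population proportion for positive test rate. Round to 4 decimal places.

N = 19416 + 17801 = 37217.
Overall proportion = Σ (Nₕ/N)·p̂ₕ.
Σ Nₕp̂ₕ = 6737.352 + 7423.017 = 14160.369.
14160.369 / 37217 = 0.380481... → 0.3805.

0.3805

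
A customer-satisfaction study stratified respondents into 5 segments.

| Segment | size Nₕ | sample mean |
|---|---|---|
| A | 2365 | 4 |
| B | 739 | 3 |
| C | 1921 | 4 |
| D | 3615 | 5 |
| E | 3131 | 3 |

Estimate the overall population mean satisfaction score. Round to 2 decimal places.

N = 11771; weights Wₕ = Nₕ/N = (0.2009, 0.0628, 0.1632, 0.3071, 0.2660).
x̄_st = Σ Wₕ·x̄ₕ = 0.2009·4 + 0.0628·3 + 0.1632·4 + 0.3071·5 + 0.2660·3 ≈ 3.9783...
→ 3.98.

3.98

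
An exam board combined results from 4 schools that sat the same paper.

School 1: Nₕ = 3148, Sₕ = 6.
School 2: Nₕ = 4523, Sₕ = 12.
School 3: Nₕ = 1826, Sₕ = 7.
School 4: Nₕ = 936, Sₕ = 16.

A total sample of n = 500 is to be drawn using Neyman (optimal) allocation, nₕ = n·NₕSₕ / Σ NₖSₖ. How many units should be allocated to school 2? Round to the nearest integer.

269

1: NₕSₕ = 3148·6 = 18888
2: NₕSₕ = 4523·12 = 54276
3: NₕSₕ = 1826·7 = 12782
4: NₕSₕ = 936·16 = 14976
Σ NₕSₕ = 100922.
n_2 = 500·54276/100922 = 268.901... → 269.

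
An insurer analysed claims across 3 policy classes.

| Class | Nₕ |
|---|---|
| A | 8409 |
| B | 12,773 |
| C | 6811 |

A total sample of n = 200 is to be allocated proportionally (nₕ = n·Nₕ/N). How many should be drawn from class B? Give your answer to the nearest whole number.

91

Share of class B = 12773/27993 = 0.45629.
Allocate 200 × 0.45629 = 91.259... → 91.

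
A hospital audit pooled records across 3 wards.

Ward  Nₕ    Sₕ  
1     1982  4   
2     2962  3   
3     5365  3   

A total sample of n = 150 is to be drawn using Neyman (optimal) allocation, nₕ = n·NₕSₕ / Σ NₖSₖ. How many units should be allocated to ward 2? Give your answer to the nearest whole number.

1: NₕSₕ = 1982·4 = 7928
2: NₕSₕ = 2962·3 = 8886
3: NₕSₕ = 5365·3 = 16095
Σ NₕSₕ = 32909.
n_2 = 150·8886/32909 = 40.503... → 41.

41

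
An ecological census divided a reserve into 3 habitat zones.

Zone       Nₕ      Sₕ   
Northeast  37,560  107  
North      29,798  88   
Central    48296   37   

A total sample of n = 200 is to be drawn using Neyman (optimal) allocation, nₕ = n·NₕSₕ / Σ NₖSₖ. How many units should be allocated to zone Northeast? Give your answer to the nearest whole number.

Σ NₕSₕ = 37560·107 + 29798·88 + 48296·37 = 8428096.
Share for Northeast: 4018920/8428096 = 0.47685.
n_Northeast = 200 × 0.47685 = 95.370... → 95.

95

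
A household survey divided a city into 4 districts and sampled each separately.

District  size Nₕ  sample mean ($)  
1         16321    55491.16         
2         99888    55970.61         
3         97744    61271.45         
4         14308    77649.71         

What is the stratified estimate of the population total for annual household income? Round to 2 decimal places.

Estimate total by summing Nₕ·x̄ₕ over strata.
16321·55491.16 + 99888·55970.61 + 97744·61271.45 + 14308·77649.71 = 905671222.36 + 5590792291.68 + 5988916608.8 + 1111012050.68 = 13596392173.52.

13596392173.52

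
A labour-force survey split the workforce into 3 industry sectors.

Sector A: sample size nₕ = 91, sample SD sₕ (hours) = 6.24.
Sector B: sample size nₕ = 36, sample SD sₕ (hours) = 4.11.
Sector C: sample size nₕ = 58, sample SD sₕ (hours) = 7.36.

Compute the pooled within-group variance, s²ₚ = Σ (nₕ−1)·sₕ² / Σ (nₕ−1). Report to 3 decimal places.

Degrees of freedom: 90 + 35 + 57 = 182.
Σ(nₕ−1)sₕ² = 90·38.9376 + 35·16.8921 + 57·54.1696 = 7183.2747.
s²ₚ = 7183.2747 / 182 = 39.46854... → 39.469.

39.469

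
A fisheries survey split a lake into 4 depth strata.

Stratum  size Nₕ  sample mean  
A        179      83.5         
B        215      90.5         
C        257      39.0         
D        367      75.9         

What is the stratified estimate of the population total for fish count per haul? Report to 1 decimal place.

72282.3

Population total = Σ Nₕ·x̄ₕ (each stratum's size times its mean).
179·83.5 + 215·90.5 + 257·39.0 + 367·75.9 = 14946.5 + 19457.5 + 10023 + 27855.3 = 72282.3.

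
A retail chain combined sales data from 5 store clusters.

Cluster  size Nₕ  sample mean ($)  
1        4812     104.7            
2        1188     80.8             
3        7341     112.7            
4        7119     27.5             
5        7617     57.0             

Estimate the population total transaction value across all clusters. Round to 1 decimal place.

Estimate total by summing Nₕ·x̄ₕ over strata.
4812·104.7 + 1188·80.8 + 7341·112.7 + 7119·27.5 + 7617·57.0 = 503816.4 + 95990.4 + 827330.7 + 195772.5 + 434169 = 2057079.0.

2057079.0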